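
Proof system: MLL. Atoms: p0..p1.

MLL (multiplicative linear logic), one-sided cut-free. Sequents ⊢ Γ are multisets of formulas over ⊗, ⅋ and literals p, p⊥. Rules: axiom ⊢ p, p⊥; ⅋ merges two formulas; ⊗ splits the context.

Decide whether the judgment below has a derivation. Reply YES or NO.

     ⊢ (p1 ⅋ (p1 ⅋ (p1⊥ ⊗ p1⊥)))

Derivation trace:
[⅋]  ⊢ (p1 ⅋ (p1 ⅋ (p1⊥ ⊗ p1⊥)))
  [⅋]  ⊢ p1, (p1 ⅋ (p1⊥ ⊗ p1⊥))
    [⊗]  ⊢ p1, p1, (p1⊥ ⊗ p1⊥)
      [Ax]  ⊢ p1, p1⊥
      [Ax]  ⊢ p1, p1⊥

Result: YES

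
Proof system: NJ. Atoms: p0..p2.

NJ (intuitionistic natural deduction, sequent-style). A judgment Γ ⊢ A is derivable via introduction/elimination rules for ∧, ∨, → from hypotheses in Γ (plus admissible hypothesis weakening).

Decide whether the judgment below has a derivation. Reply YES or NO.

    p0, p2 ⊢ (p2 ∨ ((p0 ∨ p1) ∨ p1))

Derivation trace:
[∨I₂] p0, p2 ⊢ (p2 ∨ ((p0 ∨ p1) ∨ p1))
  [∨I₁] p0, p2 ⊢ ((p0 ∨ p1) ∨ p1)
    [∨I₁] p0, p2 ⊢ (p0 ∨ p1)
      [Wk] p0, p2 ⊢ p0
        [Ax] p0 ⊢ p0

Result: YES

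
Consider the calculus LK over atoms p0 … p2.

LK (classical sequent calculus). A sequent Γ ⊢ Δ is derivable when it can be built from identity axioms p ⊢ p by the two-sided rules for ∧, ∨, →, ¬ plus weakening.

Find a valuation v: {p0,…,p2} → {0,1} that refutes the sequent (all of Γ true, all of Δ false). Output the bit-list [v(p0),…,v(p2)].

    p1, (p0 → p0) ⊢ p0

Search for a countermodel by truth-table:
  v=000: Γ:[p1=F, (p0 → p0)=T] Δ:[p0=F] refutes=False
  v=001: Γ:[p1=F, (p0 → p0)=T] Δ:[p0=F] refutes=False
  v=010: Γ:[p1=T, (p0 → p0)=T] Δ:[p0=F] refutes=True  ← countermodel

Result: [0, 1, 0]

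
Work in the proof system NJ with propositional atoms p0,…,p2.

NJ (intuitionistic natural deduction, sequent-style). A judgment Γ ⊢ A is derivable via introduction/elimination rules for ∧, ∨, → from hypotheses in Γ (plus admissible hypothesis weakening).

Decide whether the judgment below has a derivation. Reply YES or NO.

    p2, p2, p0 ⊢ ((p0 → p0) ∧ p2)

Derivation (root first):
[Wk] p2, p2, p0 ⊢ ((p0 → p0) ∧ p2)
  [Wk] p2, p2 ⊢ ((p0 → p0) ∧ p2)
    [∧I] p2 ⊢ ((p0 → p0) ∧ p2)
      [→I]  ⊢ (p0 → p0)
        [Ax] p0 ⊢ p0
      [Ax] p2 ⊢ p2

Result: YES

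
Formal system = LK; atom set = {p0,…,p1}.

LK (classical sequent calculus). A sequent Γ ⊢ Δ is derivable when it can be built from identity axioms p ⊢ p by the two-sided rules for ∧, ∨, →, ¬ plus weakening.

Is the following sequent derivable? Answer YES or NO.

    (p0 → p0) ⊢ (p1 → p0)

Search for a countermodel by truth-table:
  v=00: Γ:[(p0 → p0)=T] Δ:[(p1 → p0)=T] refutes=False
  v=01: Γ:[(p0 → p0)=T] Δ:[(p1 → p0)=F] refutes=True  ← countermodel

Result: NO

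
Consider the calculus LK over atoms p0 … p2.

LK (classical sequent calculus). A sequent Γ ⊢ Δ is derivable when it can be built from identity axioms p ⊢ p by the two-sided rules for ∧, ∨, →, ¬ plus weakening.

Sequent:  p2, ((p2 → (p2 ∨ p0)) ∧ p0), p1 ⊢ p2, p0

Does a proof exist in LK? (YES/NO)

Derivation trace:
[WL] p2, ((p2 → (p2 ∨ p0)) ∧ p0), p1 ⊢ p2, p0
  [∧L] p2, ((p2 → (p2 ∨ p0)) ∧ p0) ⊢ p2, p0
    [→L] p2, p0, (p2 → (p2 ∨ p0)) ⊢ p2, p0
      [WL] p2, p0 ⊢ p2
        [Ax] p2 ⊢ p2
      [∨L] (p2 ∨ p0) ⊢ p2, p0
        [Ax] p2 ⊢ p2
        [Ax] p0 ⊢ p0

Result: YES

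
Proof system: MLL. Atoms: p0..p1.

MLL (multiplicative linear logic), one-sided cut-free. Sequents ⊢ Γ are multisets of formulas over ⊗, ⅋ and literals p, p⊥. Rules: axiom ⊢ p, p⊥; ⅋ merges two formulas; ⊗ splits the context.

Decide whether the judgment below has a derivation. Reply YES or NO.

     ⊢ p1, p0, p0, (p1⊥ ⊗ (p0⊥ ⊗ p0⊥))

Derivation trace:
[⊗]  ⊢ p1, p0, p0, (p1⊥ ⊗ (p0⊥ ⊗ p0⊥))
  [Ax]  ⊢ p1, p1⊥
  [⊗]  ⊢ p0, p0, (p0⊥ ⊗ p0⊥)
    [Ax]  ⊢ p0, p0⊥
    [Ax]  ⊢ p0, p0⊥

Result: YES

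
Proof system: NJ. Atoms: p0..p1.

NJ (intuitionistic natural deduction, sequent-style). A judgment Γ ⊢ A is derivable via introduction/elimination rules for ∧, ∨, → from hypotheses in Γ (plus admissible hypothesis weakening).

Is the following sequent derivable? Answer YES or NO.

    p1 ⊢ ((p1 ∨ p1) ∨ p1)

Derivation (root first):
[∨I₁] p1 ⊢ ((p1 ∨ p1) ∨ p1)
  [∨I₁] p1 ⊢ (p1 ∨ p1)
    [Ax] p1 ⊢ p1

Result: YES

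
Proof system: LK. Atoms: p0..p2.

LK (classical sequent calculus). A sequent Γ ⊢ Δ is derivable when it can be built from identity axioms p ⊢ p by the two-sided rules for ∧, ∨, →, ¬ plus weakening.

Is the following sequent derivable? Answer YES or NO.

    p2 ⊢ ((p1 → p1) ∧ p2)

Derivation trace:
[∧R] p2 ⊢ ((p1 → p1) ∧ p2)
  [→R]  ⊢ (p1 → p1)
    [Ax] p1 ⊢ p1
  [Ax] p2 ⊢ p2

Result: YES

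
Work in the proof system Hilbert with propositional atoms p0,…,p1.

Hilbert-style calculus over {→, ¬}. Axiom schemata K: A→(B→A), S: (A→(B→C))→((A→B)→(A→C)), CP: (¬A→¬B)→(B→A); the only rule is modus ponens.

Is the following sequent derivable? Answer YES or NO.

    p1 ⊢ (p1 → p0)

Truth-table refutation:
  v=00: Γ:[p1=F] Δ:[(p1 → p0)=T] refutes=False
  v=01: Γ:[p1=T] Δ:[(p1 → p0)=F] refutes=True  ← countermodel

Result: NO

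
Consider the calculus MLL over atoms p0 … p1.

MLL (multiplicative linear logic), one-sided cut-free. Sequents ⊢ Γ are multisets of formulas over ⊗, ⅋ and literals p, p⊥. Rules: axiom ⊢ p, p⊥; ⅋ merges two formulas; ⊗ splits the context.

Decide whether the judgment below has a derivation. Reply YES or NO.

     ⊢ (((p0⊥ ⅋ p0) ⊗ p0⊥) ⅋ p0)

Derivation (root first):
[⅋]  ⊢ (((p0⊥ ⅋ p0) ⊗ p0⊥) ⅋ p0)
  [⊗]  ⊢ p0, ((p0⊥ ⅋ p0) ⊗ p0⊥)
    [⅋]  ⊢ (p0⊥ ⅋ p0)
      [Ax]  ⊢ p0, p0⊥
    [Ax]  ⊢ p0, p0⊥

Result: YES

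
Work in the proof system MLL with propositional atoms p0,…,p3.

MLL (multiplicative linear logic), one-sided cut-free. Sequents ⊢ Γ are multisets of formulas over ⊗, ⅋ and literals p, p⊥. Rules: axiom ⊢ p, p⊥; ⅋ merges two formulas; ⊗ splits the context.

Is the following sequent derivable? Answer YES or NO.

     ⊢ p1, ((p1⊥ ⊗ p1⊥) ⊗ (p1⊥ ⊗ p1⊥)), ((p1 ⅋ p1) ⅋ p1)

Derivation (root first):
[⅋]  ⊢ p1, ((p1⊥ ⊗ p1⊥) ⊗ (p1⊥ ⊗ p1⊥)), ((p1 ⅋ p1) ⅋ p1)
  [⅋]  ⊢ p1, p1, ((p1⊥ ⊗ p1⊥) ⊗ (p1⊥ ⊗ p1⊥)), (p1 ⅋ p1)
    [⊗]  ⊢ p1, p1, p1, p1, ((p1⊥ ⊗ p1⊥) ⊗ (p1⊥ ⊗ p1⊥))
      [⊗]  ⊢ p1, p1, (p1⊥ ⊗ p1⊥)
        [Ax]  ⊢ p1, p1⊥
        [Ax]  ⊢ p1, p1⊥
      [⊗]  ⊢ p1, p1, (p1⊥ ⊗ p1⊥)
        [Ax]  ⊢ p1, p1⊥
        [Ax]  ⊢ p1, p1⊥

Result: YES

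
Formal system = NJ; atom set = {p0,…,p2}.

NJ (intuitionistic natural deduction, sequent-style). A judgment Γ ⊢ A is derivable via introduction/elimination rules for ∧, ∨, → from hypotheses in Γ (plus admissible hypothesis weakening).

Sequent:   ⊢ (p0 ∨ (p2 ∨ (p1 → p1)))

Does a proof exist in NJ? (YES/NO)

Proof tree:
[∨I₂]  ⊢ (p0 ∨ (p2 ∨ (p1 → p1)))
  [∨I₂]  ⊢ (p2 ∨ (p1 → p1))
    [→I]  ⊢ (p1 → p1)
      [Ax] p1 ⊢ p1

Result: YES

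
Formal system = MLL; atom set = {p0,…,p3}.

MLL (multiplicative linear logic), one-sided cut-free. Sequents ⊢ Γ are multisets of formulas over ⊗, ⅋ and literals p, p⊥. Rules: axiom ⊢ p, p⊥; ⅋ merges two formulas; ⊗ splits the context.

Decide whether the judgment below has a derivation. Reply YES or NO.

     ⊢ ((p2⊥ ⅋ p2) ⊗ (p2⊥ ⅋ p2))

Derivation trace:
[⊗]  ⊢ ((p2⊥ ⅋ p2) ⊗ (p2⊥ ⅋ p2))
  [⅋]  ⊢ (p2⊥ ⅋ p2)
    [Ax]  ⊢ p2, p2⊥
  [⅋]  ⊢ (p2⊥ ⅋ p2)
    [Ax]  ⊢ p2, p2⊥

Result: YES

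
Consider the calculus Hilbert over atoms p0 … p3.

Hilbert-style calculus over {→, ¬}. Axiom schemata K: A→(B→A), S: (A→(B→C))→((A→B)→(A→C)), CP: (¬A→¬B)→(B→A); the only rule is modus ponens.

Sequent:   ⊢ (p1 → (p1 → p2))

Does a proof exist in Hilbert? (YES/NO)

Truth-table refutation:
  v=0000: Γ:[] Δ:[(p1 → (p1 → p2))=T] refutes=False
  v=0001: Γ:[] Δ:[(p1 → (p1 → p2))=T] refutes=False
  v=0010: Γ:[] Δ:[(p1 → (p1 → p2))=T] refutes=False
  v=0011: Γ:[] Δ:[(p1 → (p1 → p2))=T] refutes=False
  v=0100: Γ:[] Δ:[(p1 → (p1 → p2))=F] refutes=True  ← countermodel

Result: NO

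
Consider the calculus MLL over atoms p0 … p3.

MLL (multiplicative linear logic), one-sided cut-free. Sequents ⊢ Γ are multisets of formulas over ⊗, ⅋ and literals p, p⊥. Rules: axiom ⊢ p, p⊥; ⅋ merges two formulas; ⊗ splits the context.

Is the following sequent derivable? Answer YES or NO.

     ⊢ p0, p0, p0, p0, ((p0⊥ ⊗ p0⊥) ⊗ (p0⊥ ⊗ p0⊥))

Derivation trace:
[⊗]  ⊢ p0, p0, p0, p0, ((p0⊥ ⊗ p0⊥) ⊗ (p0⊥ ⊗ p0⊥))
  [⊗]  ⊢ p0, p0, (p0⊥ ⊗ p0⊥)
    [Ax]  ⊢ p0, p0⊥
    [Ax]  ⊢ p0, p0⊥
  [⊗]  ⊢ p0, p0, (p0⊥ ⊗ p0⊥)
    [Ax]  ⊢ p0, p0⊥
    [Ax]  ⊢ p0, p0⊥

Result: YES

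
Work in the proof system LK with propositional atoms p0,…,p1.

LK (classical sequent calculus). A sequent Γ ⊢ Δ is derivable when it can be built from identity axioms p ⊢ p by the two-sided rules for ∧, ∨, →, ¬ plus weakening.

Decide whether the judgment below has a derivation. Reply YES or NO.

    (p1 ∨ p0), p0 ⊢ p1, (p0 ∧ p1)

Search for a countermodel by truth-table:
  v=00: Γ:[(p1 ∨ p0)=F, p0=F] Δ:[p1=F, (p0 ∧ p1)=F] refutes=False
  v=01: Γ:[(p1 ∨ p0)=T, p0=F] Δ:[p1=T, (p0 ∧ p1)=F] refutes=False
  v=10: Γ:[(p1 ∨ p0)=T, p0=T] Δ:[p1=F, (p0 ∧ p1)=F] refutes=True  ← countermodel

Result: NO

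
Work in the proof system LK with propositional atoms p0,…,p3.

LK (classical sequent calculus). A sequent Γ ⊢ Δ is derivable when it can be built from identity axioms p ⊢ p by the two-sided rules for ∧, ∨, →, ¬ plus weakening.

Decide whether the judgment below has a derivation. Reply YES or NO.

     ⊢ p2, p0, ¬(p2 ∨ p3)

Truth-table refutation:
  v=0000: Γ:[] Δ:[p2=F, p0=F, ¬(p2 ∨ p3)=T] refutes=False
  v=0001: Γ:[] Δ:[p2=F, p0=F, ¬(p2 ∨ p3)=F] refutes=True  ← countermodel

Result: NO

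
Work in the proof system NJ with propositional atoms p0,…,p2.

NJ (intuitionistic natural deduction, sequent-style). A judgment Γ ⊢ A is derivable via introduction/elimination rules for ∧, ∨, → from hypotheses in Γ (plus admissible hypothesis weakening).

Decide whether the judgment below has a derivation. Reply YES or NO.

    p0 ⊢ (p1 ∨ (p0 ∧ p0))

Derivation (root first):
[∨I₂] p0 ⊢ (p1 ∨ (p0 ∧ p0))
  [∧I] p0 ⊢ (p0 ∧ p0)
    [Ax] p0 ⊢ p0
    [Ax] p0 ⊢ p0

Result: YES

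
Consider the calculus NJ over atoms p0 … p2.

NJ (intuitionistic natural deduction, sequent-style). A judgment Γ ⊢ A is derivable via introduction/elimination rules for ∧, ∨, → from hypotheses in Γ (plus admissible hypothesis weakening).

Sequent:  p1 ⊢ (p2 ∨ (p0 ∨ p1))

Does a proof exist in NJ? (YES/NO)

Proof tree:
[→E] p1 ⊢ (p2 ∨ (p0 ∨ p1))
  [→I]  ⊢ (p1 → (p2 ∨ (p0 ∨ p1)))
    [∨I₂] p1 ⊢ (p2 ∨ (p0 ∨ p1))
      [∨I₂] p1 ⊢ (p0 ∨ p1)
        [Ax] p1 ⊢ p1
  [Ax] p1 ⊢ p1

Result: YES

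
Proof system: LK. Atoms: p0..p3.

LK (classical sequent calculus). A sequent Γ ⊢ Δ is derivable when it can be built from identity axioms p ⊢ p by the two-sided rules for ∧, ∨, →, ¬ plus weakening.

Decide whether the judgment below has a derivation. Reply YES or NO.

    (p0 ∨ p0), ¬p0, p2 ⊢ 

Derivation trace:
[WL] (p0 ∨ p0), ¬p0, p2 ⊢ 
  [¬L] (p0 ∨ p0), ¬p0 ⊢ 
    [∨L] (p0 ∨ p0) ⊢ p0
      [Ax] p0 ⊢ p0
      [Ax] p0 ⊢ p0

Result: YES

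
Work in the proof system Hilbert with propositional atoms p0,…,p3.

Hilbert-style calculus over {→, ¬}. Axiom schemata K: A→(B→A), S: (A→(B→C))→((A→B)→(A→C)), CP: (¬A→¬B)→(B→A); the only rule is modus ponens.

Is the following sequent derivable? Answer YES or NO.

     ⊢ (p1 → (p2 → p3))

Search for a countermodel by truth-table:
  v=0000: Γ:[] Δ:[(p1 → (p2 → p3))=T] refutes=False
  v=0001: Γ:[] Δ:[(p1 → (p2 → p3))=T] refutes=False
  v=0010: Γ:[] Δ:[(p1 → (p2 → p3))=T] refutes=False
  v=0011: Γ:[] Δ:[(p1 → (p2 → p3))=T] refutes=False
  v=0100: Γ:[] Δ:[(p1 → (p2 → p3))=T] refutes=False
  v=0101: Γ:[] Δ:[(p1 → (p2 → p3))=T] refutes=False
  v=0110: Γ:[] Δ:[(p1 → (p2 → p3))=F] refutes=True  ← countermodel

Result: NO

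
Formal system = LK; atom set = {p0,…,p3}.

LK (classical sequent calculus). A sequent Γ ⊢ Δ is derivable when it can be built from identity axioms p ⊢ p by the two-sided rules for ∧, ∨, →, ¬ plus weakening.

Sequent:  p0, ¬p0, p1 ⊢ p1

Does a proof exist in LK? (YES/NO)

Proof tree:
[WL] p0, ¬p0, p1 ⊢ p1
  [WR] p0, ¬p0 ⊢ p1
    [¬L] p0, ¬p0 ⊢ 
      [Ax] p0 ⊢ p0

Result: YES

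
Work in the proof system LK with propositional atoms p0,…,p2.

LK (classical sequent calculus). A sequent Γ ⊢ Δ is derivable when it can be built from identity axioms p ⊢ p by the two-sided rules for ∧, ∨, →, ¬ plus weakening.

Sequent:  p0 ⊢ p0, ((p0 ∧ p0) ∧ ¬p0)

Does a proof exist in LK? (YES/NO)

Proof tree:
[∧R] p0 ⊢ p0, ((p0 ∧ p0) ∧ ¬p0)
  [∧R] p0 ⊢ (p0 ∧ p0)
    [Ax] p0 ⊢ p0
    [Ax] p0 ⊢ p0
  [¬R]  ⊢ p0, ¬p0
    [Ax] p0 ⊢ p0

Result: YES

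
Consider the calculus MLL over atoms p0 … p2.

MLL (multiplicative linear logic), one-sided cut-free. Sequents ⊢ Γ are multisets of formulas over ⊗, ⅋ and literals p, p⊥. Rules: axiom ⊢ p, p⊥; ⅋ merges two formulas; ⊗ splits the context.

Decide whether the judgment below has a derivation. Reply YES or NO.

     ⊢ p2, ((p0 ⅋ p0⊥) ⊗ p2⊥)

Derivation (root first):
[⊗]  ⊢ p2, ((p0 ⅋ p0⊥) ⊗ p2⊥)
  [⅋]  ⊢ (p0 ⅋ p0⊥)
    [Ax]  ⊢ p0, p0⊥
  [Ax]  ⊢ p2, p2⊥

Result: YES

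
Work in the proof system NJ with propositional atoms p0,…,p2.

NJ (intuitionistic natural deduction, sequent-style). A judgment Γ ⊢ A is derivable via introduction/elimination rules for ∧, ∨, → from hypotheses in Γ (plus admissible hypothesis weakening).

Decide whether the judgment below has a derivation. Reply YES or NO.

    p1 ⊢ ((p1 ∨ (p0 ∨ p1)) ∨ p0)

Derivation (root first):
[∨I₁] p1 ⊢ ((p1 ∨ (p0 ∨ p1)) ∨ p0)
  [∨I₂] p1 ⊢ (p1 ∨ (p0 ∨ p1))
    [∨I₂] p1 ⊢ (p0 ∨ p1)
      [Ax] p1 ⊢ p1

Result: YES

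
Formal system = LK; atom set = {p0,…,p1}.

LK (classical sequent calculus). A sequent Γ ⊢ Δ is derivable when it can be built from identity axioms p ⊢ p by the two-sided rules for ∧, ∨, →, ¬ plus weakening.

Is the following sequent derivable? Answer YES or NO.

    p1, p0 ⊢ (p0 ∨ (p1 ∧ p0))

Derivation trace:
[∨R] p1, p0 ⊢ (p0 ∨ (p1 ∧ p0))
  [WR] p1, p0 ⊢ (p1 ∧ p0), p0
    [∧R] p1, p0 ⊢ (p1 ∧ p0)
      [Ax] p1 ⊢ p1
      [Ax] p0 ⊢ p0

Result: YES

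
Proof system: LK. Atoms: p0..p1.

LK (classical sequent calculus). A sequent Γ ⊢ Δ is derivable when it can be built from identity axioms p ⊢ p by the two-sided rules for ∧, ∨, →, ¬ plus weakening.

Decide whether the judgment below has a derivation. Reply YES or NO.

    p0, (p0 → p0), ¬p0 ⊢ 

Derivation (root first):
[¬L] p0, (p0 → p0), ¬p0 ⊢ 
  [→L] p0, (p0 → p0) ⊢ p0
    [Ax] p0 ⊢ p0
    [Ax] p0 ⊢ p0

Result: YES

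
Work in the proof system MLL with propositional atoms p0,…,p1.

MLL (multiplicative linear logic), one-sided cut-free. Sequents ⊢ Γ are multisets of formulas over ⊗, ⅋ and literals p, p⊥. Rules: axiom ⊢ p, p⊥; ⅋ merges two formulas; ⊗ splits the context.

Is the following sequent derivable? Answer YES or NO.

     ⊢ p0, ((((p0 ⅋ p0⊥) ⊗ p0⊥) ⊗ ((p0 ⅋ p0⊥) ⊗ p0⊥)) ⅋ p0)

Proof tree:
[⅋]  ⊢ p0, ((((p0 ⅋ p0⊥) ⊗ p0⊥) ⊗ ((p0 ⅋ p0⊥) ⊗ p0⊥)) ⅋ p0)
  [⊗]  ⊢ p0, p0, (((p0 ⅋ p0⊥) ⊗ p0⊥) ⊗ ((p0 ⅋ p0⊥) ⊗ p0⊥))
    [⊗]  ⊢ p0, ((p0 ⅋ p0⊥) ⊗ p0⊥)
      [⅋]  ⊢ (p0 ⅋ p0⊥)
        [Ax]  ⊢ p0, p0⊥
      [Ax]  ⊢ p0, p0⊥
    [⊗]  ⊢ p0, ((p0 ⅋ p0⊥) ⊗ p0⊥)
      [⅋]  ⊢ (p0 ⅋ p0⊥)
        [Ax]  ⊢ p0, p0⊥
      [Ax]  ⊢ p0, p0⊥

Result: YES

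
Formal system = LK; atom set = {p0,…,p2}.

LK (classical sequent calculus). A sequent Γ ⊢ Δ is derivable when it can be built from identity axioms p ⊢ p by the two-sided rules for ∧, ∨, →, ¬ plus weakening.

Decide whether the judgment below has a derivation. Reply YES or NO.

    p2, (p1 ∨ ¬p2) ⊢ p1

Derivation trace:
[∨L] p2, (p1 ∨ ¬p2) ⊢ p1
  [Ax] p1 ⊢ p1
  [¬L] p2, ¬p2 ⊢ 
    [Ax] p2 ⊢ p2

Result: YES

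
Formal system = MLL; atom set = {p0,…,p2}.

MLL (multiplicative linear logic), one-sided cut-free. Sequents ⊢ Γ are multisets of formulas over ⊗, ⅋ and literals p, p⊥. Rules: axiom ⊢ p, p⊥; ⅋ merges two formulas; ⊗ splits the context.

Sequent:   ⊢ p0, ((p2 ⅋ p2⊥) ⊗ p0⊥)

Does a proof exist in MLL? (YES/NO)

Derivation (root first):
[⊗]  ⊢ p0, ((p2 ⅋ p2⊥) ⊗ p0⊥)
  [⅋]  ⊢ (p2 ⅋ p2⊥)
    [Ax]  ⊢ p2, p2⊥
  [Ax]  ⊢ p0, p0⊥

Result: YES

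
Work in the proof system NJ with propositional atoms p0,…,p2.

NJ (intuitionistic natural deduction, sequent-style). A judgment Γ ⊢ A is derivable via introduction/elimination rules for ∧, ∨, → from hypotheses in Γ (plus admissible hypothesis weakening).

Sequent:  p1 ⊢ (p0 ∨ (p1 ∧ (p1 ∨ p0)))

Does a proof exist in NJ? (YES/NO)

Proof tree:
[∨I₂] p1 ⊢ (p0 ∨ (p1 ∧ (p1 ∨ p0)))
  [∧I] p1 ⊢ (p1 ∧ (p1 ∨ p0))
    [Ax] p1 ⊢ p1
    [∨I₁] p1 ⊢ (p1 ∨ p0)
      [Ax] p1 ⊢ p1

Result: YES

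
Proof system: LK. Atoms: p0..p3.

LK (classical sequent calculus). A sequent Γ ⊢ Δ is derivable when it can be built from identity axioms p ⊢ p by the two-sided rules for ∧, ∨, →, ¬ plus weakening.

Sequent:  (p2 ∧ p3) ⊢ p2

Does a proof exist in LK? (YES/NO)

Derivation trace:
[∧L] (p2 ∧ p3) ⊢ p2
  [WL] p2, p3 ⊢ p2
    [Ax] p2 ⊢ p2

Result: YES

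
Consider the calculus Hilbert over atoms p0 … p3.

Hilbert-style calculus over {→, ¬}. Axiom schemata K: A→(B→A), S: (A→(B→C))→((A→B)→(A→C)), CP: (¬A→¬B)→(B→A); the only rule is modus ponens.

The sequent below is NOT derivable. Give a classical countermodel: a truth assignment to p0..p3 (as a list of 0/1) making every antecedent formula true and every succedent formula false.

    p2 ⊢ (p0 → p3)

Search for a countermodel by truth-table:
  v=0000: Γ:[p2=F] Δ:[(p0 → p3)=T] refutes=False
  v=0001: Γ:[p2=F] Δ:[(p0 → p3)=T] refutes=False
  v=0010: Γ:[p2=T] Δ:[(p0 → p3)=T] refutes=False
  v=0011: Γ:[p2=T] Δ:[(p0 → p3)=T] refutes=False
  v=0100: Γ:[p2=F] Δ:[(p0 → p3)=T] refutes=False
  v=0101: Γ:[p2=F] Δ:[(p0 → p3)=T] refutes=False
  v=0110: Γ:[p2=T] Δ:[(p0 → p3)=T] refutes=False
  v=0111: Γ:[p2=T] Δ:[(p0 → p3)=T] refutes=False
  v=1000: Γ:[p2=F] Δ:[(p0 → p3)=F] refutes=False
  v=1001: Γ:[p2=F] Δ:[(p0 → p3)=T] refutes=False
  v=1010: Γ:[p2=T] Δ:[(p0 → p3)=F] refutes=True  ← countermodel

Result: [1, 0, 1, 0]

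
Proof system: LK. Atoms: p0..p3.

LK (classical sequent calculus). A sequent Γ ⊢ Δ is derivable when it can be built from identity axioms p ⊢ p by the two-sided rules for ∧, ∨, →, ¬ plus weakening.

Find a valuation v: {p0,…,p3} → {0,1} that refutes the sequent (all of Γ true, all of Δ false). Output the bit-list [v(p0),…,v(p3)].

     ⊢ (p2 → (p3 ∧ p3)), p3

Truth-table refutation:
  v=0000: Γ:[] Δ:[(p2 → (p3 ∧ p3))=T, p3=F] refutes=False
  v=0001: Γ:[] Δ:[(p2 → (p3 ∧ p3))=T, p3=T] refutes=False
  v=0010: Γ:[] Δ:[(p2 → (p3 ∧ p3))=F, p3=F] refutes=True  ← countermodel

Result: [0, 0, 1, 0]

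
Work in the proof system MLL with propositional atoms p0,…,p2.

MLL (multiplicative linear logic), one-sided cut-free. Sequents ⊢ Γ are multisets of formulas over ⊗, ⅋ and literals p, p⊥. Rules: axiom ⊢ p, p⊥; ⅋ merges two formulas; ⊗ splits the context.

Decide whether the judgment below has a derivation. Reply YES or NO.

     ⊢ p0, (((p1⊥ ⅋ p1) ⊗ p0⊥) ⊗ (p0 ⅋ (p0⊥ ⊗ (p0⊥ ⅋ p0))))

Proof tree:
[⊗]  ⊢ p0, (((p1⊥ ⅋ p1) ⊗ p0⊥) ⊗ (p0 ⅋ (p0⊥ ⊗ (p0⊥ ⅋ p0))))
  [⊗]  ⊢ p0, ((p1⊥ ⅋ p1) ⊗ p0⊥)
    [⅋]  ⊢ (p1⊥ ⅋ p1)
      [Ax]  ⊢ p1, p1⊥
    [Ax]  ⊢ p0, p0⊥
  [⅋]  ⊢ (p0 ⅋ (p0⊥ ⊗ (p0⊥ ⅋ p0)))
    [⊗]  ⊢ p0, (p0⊥ ⊗ (p0⊥ ⅋ p0))
      [Ax]  ⊢ p0, p0⊥
      [⅋]  ⊢ (p0⊥ ⅋ p0)
        [Ax]  ⊢ p0, p0⊥

Result: YES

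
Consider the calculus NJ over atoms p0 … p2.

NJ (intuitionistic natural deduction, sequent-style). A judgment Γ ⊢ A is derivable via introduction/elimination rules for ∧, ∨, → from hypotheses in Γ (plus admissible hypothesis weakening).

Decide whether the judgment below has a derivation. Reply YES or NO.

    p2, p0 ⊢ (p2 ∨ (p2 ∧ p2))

Derivation (root first):
[∨I₂] p2, p0 ⊢ (p2 ∨ (p2 ∧ p2))
  [Wk] p2, p0 ⊢ (p2 ∧ p2)
    [∧I] p2 ⊢ (p2 ∧ p2)
      [Ax] p2 ⊢ p2
      [Ax] p2 ⊢ p2

Result: YES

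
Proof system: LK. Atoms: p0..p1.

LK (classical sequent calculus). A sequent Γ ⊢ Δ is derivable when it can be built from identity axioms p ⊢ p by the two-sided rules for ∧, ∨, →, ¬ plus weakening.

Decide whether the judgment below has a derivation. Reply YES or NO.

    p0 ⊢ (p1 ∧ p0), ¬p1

Proof tree:
[¬R] p0 ⊢ (p1 ∧ p0), ¬p1
  [∧R] p1, p0 ⊢ (p1 ∧ p0)
    [Ax] p1 ⊢ p1
    [Ax] p0 ⊢ p0

Result: YES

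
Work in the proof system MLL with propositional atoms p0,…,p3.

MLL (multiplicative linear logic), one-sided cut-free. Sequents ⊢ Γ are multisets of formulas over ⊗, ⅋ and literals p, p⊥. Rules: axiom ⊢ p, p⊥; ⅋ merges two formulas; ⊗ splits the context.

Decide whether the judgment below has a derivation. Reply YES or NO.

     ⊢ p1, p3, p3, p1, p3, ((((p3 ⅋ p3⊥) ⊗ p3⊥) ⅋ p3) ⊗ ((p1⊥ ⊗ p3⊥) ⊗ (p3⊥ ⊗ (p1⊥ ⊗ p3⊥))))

Proof tree:
[⊗]  ⊢ p1, p3, p3, p1, p3, ((((p3 ⅋ p3⊥) ⊗ p3⊥) ⅋ p3) ⊗ ((p1⊥ ⊗ p3⊥) ⊗ (p3⊥ ⊗ (p1⊥ ⊗ p3⊥))))
  [⅋]  ⊢ (((p3 ⅋ p3⊥) ⊗ p3⊥) ⅋ p3)
    [⊗]  ⊢ p3, ((p3 ⅋ p3⊥) ⊗ p3⊥)
      [⅋]  ⊢ (p3 ⅋ p3⊥)
        [Ax]  ⊢ p3, p3⊥
      [Ax]  ⊢ p3, p3⊥
  [⊗]  ⊢ p1, p3, p3, p1, p3, ((p1⊥ ⊗ p3⊥) ⊗ (p3⊥ ⊗ (p1⊥ ⊗ p3⊥)))
    [⊗]  ⊢ p1, p3, (p1⊥ ⊗ p3⊥)
      [Ax]  ⊢ p1, p1⊥
      [Ax]  ⊢ p3, p3⊥
    [⊗]  ⊢ p3, p1, p3, (p3⊥ ⊗ (p1⊥ ⊗ p3⊥))
      [Ax]  ⊢ p3, p3⊥
      [⊗]  ⊢ p1, p3, (p1⊥ ⊗ p3⊥)
        [Ax]  ⊢ p1, p1⊥
        [Ax]  ⊢ p3, p3⊥

Result: YES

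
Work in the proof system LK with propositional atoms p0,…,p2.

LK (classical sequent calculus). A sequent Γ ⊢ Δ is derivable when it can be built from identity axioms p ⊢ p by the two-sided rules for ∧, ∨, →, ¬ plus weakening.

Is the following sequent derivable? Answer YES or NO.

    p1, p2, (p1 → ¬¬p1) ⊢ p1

Derivation (root first):
[→L] p1, p2, (p1 → ¬¬p1) ⊢ p1
  [WR] p1 ⊢ p1, p1
    [Ax] p1 ⊢ p1
  [¬L] p2, ¬¬p1 ⊢ p1
    [WL] p2 ⊢ p1, ¬p1
      [¬R]  ⊢ p1, ¬p1
        [Ax] p1 ⊢ p1

Result: YES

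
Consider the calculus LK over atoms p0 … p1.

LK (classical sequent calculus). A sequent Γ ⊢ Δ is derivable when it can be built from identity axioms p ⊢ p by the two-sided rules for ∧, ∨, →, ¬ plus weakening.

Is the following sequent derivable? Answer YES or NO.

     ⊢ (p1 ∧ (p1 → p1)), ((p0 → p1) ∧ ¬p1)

Search for a countermodel by truth-table:
  v=00: Γ:[] Δ:[(p1 ∧ (p1 → p1))=F, ((p0 → p1) ∧ ¬p1)=T] refutes=False
  v=01: Γ:[] Δ:[(p1 ∧ (p1 → p1))=T, ((p0 → p1) ∧ ¬p1)=F] refutes=False
  v=10: Γ:[] Δ:[(p1 ∧ (p1 → p1))=F, ((p0 → p1) ∧ ¬p1)=F] refutes=True  ← countermodel

Result: NO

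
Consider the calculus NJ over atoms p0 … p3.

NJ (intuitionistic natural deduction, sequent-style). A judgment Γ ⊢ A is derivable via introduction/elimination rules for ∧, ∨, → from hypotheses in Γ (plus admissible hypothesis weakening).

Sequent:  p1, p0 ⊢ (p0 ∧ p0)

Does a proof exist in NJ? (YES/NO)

Derivation (root first):
[∧I] p1, p0 ⊢ (p0 ∧ p0)
  [Wk] p0, p1 ⊢ p0
    [Ax] p0 ⊢ p0
  [Ax] p0 ⊢ p0

Result: YES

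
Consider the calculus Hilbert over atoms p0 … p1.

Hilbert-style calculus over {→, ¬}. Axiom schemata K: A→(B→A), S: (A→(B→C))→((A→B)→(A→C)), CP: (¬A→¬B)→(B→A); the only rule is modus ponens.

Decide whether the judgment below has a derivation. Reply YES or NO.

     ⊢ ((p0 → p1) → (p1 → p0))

Truth-table refutation:
  v=00: Γ:[] Δ:[((p0 → p1) → (p1 → p0))=T] refutes=False
  v=01: Γ:[] Δ:[((p0 → p1) → (p1 → p0))=F] refutes=True  ← countermodel

Result: NO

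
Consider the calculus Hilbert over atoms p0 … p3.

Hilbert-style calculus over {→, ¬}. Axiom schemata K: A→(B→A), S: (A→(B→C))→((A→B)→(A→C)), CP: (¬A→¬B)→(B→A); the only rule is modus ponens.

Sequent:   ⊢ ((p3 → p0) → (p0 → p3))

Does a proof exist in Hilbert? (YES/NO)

Search for a countermodel by truth-table:
  v=0000: Γ:[] Δ:[((p3 → p0) → (p0 → p3))=T] refutes=False
  v=0001: Γ:[] Δ:[((p3 → p0) → (p0 → p3))=T] refutes=False
  v=0010: Γ:[] Δ:[((p3 → p0) → (p0 → p3))=T] refutes=False
  v=0011: Γ:[] Δ:[((p3 → p0) → (p0 → p3))=T] refutes=False
  v=0100: Γ:[] Δ:[((p3 → p0) → (p0 → p3))=T] refutes=False
  v=0101: Γ:[] Δ:[((p3 → p0) → (p0 → p3))=T] refutes=False
  v=0110: Γ:[] Δ:[((p3 → p0) → (p0 → p3))=T] refutes=False
  v=0111: Γ:[] Δ:[((p3 → p0) → (p0 → p3))=T] refutes=False
  v=1000: Γ:[] Δ:[((p3 → p0) → (p0 → p3))=F] refutes=True  ← countermodel

Result: NO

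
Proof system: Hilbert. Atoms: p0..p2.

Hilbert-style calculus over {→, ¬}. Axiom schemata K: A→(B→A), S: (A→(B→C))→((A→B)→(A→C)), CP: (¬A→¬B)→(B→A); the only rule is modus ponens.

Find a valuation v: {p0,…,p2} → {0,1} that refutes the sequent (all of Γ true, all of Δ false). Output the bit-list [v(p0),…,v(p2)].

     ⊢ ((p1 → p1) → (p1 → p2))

Truth-table refutation:
  v=000: Γ:[] Δ:[((p1 → p1) → (p1 → p2))=T] refutes=False
  v=001: Γ:[] Δ:[((p1 → p1) → (p1 → p2))=T] refutes=False
  v=010: Γ:[] Δ:[((p1 → p1) → (p1 → p2))=F] refutes=True  ← countermodel

Result: [0, 1, 0]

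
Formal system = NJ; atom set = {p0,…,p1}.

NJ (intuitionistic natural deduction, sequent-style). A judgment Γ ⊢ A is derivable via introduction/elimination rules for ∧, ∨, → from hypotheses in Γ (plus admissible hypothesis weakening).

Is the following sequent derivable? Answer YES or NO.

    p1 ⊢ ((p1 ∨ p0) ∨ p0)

Proof tree:
[∨I₁] p1 ⊢ ((p1 ∨ p0) ∨ p0)
  [∨I₁] p1 ⊢ (p1 ∨ p0)
    [Ax] p1 ⊢ p1

Result: YES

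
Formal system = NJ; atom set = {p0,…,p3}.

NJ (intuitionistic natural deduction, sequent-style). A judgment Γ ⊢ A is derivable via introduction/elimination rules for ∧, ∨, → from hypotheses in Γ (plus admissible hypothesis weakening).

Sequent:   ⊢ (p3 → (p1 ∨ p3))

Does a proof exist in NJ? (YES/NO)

Proof tree:
[→I]  ⊢ (p3 → (p1 ∨ p3))
  [∨I₂] p3 ⊢ (p1 ∨ p3)
    [Ax] p3 ⊢ p3

Result: YES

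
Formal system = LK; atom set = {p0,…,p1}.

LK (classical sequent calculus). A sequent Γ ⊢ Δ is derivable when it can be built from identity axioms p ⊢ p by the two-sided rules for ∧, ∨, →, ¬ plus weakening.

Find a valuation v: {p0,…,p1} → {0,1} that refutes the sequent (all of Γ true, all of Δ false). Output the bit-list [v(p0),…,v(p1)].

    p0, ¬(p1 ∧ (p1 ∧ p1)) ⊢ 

Search for a countermodel by truth-table:
  v=00: Γ:[p0=F, ¬(p1 ∧ (p1 ∧ p1))=T] Δ:[] refutes=False
  v=01: Γ:[p0=F, ¬(p1 ∧ (p1 ∧ p1))=F] Δ:[] refutes=False
  v=10: Γ:[p0=T, ¬(p1 ∧ (p1 ∧ p1))=T] Δ:[] refutes=True  ← countermodel

Result: [1, 0]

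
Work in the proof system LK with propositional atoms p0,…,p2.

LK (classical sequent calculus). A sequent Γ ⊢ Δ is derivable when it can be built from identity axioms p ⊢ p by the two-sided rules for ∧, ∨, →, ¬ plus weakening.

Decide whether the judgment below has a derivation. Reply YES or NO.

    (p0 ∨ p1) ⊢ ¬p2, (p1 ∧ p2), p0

Proof tree:
[∨L] (p0 ∨ p1) ⊢ ¬p2, (p1 ∧ p2), p0
  [Ax] p0 ⊢ p0
  [¬R] p1 ⊢ (p1 ∧ p2), ¬p2
    [∧R] p1, p2 ⊢ (p1 ∧ p2)
      [Ax] p1 ⊢ p1
      [Ax] p2 ⊢ p2

Result: YES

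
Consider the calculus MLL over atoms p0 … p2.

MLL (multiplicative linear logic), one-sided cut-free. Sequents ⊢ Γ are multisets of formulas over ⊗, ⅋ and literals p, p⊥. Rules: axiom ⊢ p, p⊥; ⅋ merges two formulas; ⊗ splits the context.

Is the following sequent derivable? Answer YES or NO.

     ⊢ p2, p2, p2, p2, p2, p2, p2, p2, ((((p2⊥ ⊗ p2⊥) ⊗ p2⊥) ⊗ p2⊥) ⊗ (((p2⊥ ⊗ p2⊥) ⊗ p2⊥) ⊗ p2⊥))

Proof tree:
[⊗]  ⊢ p2, p2, p2, p2, p2, p2, p2, p2, ((((p2⊥ ⊗ p2⊥) ⊗ p2⊥) ⊗ p2⊥) ⊗ (((p2⊥ ⊗ p2⊥) ⊗ p2⊥) ⊗ p2⊥))
  [⊗]  ⊢ p2, p2, p2, p2, (((p2⊥ ⊗ p2⊥) ⊗ p2⊥) ⊗ p2⊥)
    [⊗]  ⊢ p2, p2, p2, ((p2⊥ ⊗ p2⊥) ⊗ p2⊥)
      [⊗]  ⊢ p2, p2, (p2⊥ ⊗ p2⊥)
        [Ax]  ⊢ p2, p2⊥
        [Ax]  ⊢ p2, p2⊥
      [Ax]  ⊢ p2, p2⊥
    [Ax]  ⊢ p2, p2⊥
  [⊗]  ⊢ p2, p2, p2, p2, (((p2⊥ ⊗ p2⊥) ⊗ p2⊥) ⊗ p2⊥)
    [⊗]  ⊢ p2, p2, p2, ((p2⊥ ⊗ p2⊥) ⊗ p2⊥)
      [⊗]  ⊢ p2, p2, (p2⊥ ⊗ p2⊥)
        [Ax]  ⊢ p2, p2⊥
        [Ax]  ⊢ p2, p2⊥
      [Ax]  ⊢ p2, p2⊥
    [Ax]  ⊢ p2, p2⊥

Result: YES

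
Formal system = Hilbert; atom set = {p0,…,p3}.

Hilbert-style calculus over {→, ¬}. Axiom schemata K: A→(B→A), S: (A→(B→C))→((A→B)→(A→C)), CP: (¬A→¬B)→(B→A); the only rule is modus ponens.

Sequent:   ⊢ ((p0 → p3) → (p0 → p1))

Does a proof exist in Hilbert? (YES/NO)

Enumerate valuations to refute Γ ⊢ Δ:
  v=0000: Γ:[] Δ:[((p0 → p3) → (p0 → p1))=T] refutes=False
  v=0001: Γ:[] Δ:[((p0 → p3) → (p0 → p1))=T] refutes=False
  v=0010: Γ:[] Δ:[((p0 → p3) → (p0 → p1))=T] refutes=False
  v=0011: Γ:[] Δ:[((p0 → p3) → (p0 → p1))=T] refutes=False
  v=0100: Γ:[] Δ:[((p0 → p3) → (p0 → p1))=T] refutes=False
  v=0101: Γ:[] Δ:[((p0 → p3) → (p0 → p1))=T] refutes=False
  v=0110: Γ:[] Δ:[((p0 → p3) → (p0 → p1))=T] refutes=False
  v=0111: Γ:[] Δ:[((p0 → p3) → (p0 → p1))=T] refutes=False
  v=1000: Γ:[] Δ:[((p0 → p3) → (p0 → p1))=T] refutes=False
  v=1001: Γ:[] Δ:[((p0 → p3) → (p0 → p1))=F] refutes=True  ← countermodel

Result: NO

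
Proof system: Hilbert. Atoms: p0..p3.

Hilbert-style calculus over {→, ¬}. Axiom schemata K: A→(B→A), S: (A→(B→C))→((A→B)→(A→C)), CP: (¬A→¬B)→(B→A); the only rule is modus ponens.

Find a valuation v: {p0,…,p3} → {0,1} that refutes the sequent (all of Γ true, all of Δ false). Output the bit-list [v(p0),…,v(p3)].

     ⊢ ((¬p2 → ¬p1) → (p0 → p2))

Search for a countermodel by truth-table:
  v=0000: Γ:[] Δ:[((¬p2 → ¬p1) → (p0 → p2))=T] refutes=False
  v=0001: Γ:[] Δ:[((¬p2 → ¬p1) → (p0 → p2))=T] refutes=False
  v=0010: Γ:[] Δ:[((¬p2 → ¬p1) → (p0 → p2))=T] refutes=False
  v=0011: Γ:[] Δ:[((¬p2 → ¬p1) → (p0 → p2))=T] refutes=False
  v=0100: Γ:[] Δ:[((¬p2 → ¬p1) → (p0 → p2))=T] refutes=False
  v=0101: Γ:[] Δ:[((¬p2 → ¬p1) → (p0 → p2))=T] refutes=False
  v=0110: Γ:[] Δ:[((¬p2 → ¬p1) → (p0 → p2))=T] refutes=False
  v=0111: Γ:[] Δ:[((¬p2 → ¬p1) → (p0 → p2))=T] refutes=False
  v=1000: Γ:[] Δ:[((¬p2 → ¬p1) → (p0 → p2))=F] refutes=True  ← countermodel

Result: [1, 0, 0, 0]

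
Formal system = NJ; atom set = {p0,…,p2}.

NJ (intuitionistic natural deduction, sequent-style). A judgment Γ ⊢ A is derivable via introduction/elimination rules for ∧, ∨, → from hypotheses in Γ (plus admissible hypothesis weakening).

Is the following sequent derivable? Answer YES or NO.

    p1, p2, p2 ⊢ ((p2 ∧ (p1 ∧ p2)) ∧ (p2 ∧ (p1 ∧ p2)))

Derivation (root first):
[Wk] p1, p2, p2 ⊢ ((p2 ∧ (p1 ∧ p2)) ∧ (p2 ∧ (p1 ∧ p2)))
  [∧I] p1, p2 ⊢ ((p2 ∧ (p1 ∧ p2)) ∧ (p2 ∧ (p1 ∧ p2)))
    [∧I] p1, p2 ⊢ (p2 ∧ (p1 ∧ p2))
      [Ax] p2 ⊢ p2
      [∧I] p1, p2 ⊢ (p1 ∧ p2)
        [Ax] p1 ⊢ p1
        [Ax] p2 ⊢ p2
    [∧I] p1, p2 ⊢ (p2 ∧ (p1 ∧ p2))
      [Ax] p2 ⊢ p2
      [∧I] p1, p2 ⊢ (p1 ∧ p2)
        [Ax] p1 ⊢ p1
        [Ax] p2 ⊢ p2

Result: YES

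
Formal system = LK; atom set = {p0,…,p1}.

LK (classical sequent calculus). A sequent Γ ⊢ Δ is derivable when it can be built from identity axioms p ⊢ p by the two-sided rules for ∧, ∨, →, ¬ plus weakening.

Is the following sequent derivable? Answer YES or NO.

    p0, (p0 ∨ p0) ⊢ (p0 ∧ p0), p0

Proof tree:
[∨L] p0, (p0 ∨ p0) ⊢ (p0 ∧ p0), p0
  [WL] p0, p0 ⊢ p0
    [Ax] p0 ⊢ p0
  [∧R] p0 ⊢ (p0 ∧ p0)
    [Ax] p0 ⊢ p0
    [WL] p0, p0 ⊢ p0
      [Ax] p0 ⊢ p0

Result: YES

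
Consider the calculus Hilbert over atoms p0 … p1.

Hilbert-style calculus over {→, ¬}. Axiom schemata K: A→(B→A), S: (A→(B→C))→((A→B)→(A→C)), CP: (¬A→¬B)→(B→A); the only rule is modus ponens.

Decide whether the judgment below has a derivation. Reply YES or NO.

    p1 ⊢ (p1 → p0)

Search for a countermodel by truth-table:
  v=00: Γ:[p1=F] Δ:[(p1 → p0)=T] refutes=False
  v=01: Γ:[p1=T] Δ:[(p1 → p0)=F] refutes=True  ← countermodel

Result: NO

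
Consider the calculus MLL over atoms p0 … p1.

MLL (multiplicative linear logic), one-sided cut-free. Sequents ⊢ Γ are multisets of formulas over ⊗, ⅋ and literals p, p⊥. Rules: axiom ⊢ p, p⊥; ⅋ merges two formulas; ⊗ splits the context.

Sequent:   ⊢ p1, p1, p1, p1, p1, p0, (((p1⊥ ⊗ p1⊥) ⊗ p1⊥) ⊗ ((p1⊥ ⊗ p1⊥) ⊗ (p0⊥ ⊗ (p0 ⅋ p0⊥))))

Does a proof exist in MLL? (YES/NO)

Derivation (root first):
[⊗]  ⊢ p1, p1, p1, p1, p1, p0, (((p1⊥ ⊗ p1⊥) ⊗ p1⊥) ⊗ ((p1⊥ ⊗ p1⊥) ⊗ (p0⊥ ⊗ (p0 ⅋ p0⊥))))
  [⊗]  ⊢ p1, p1, p1, ((p1⊥ ⊗ p1⊥) ⊗ p1⊥)
    [⊗]  ⊢ p1, p1, (p1⊥ ⊗ p1⊥)
      [Ax]  ⊢ p1, p1⊥
      [Ax]  ⊢ p1, p1⊥
    [Ax]  ⊢ p1, p1⊥
  [⊗]  ⊢ p1, p1, p0, ((p1⊥ ⊗ p1⊥) ⊗ (p0⊥ ⊗ (p0 ⅋ p0⊥)))
    [⊗]  ⊢ p1, p1, (p1⊥ ⊗ p1⊥)
      [Ax]  ⊢ p1, p1⊥
      [Ax]  ⊢ p1, p1⊥
    [⊗]  ⊢ p0, (p0⊥ ⊗ (p0 ⅋ p0⊥))
      [Ax]  ⊢ p0, p0⊥
      [⅋]  ⊢ (p0 ⅋ p0⊥)
        [Ax]  ⊢ p0, p0⊥

Result: YES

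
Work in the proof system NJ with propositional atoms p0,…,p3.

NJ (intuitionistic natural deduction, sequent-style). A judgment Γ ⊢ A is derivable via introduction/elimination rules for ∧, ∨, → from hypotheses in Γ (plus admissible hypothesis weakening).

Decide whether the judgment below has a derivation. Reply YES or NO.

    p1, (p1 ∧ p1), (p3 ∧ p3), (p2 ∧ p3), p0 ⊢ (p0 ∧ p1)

Proof tree:
[∧I] p1, (p1 ∧ p1), (p3 ∧ p3), (p2 ∧ p3), p0 ⊢ (p0 ∧ p1)
  [Wk] p0, (p1 ∧ p1), (p2 ∧ p3), (p3 ∧ p3) ⊢ p0
    [Wk] p0, (p1 ∧ p1), (p2 ∧ p3) ⊢ p0
      [Wk] p0, (p1 ∧ p1) ⊢ p0
        [Ax] p0 ⊢ p0
  [Ax] p1 ⊢ p1

Result: YES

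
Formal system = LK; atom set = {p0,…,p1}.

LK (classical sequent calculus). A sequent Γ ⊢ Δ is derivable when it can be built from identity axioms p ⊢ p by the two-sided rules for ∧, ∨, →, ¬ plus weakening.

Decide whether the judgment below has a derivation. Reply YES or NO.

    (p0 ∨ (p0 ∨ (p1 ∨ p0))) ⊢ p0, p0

Enumerate valuations to refute Γ ⊢ Δ:
  v=00: Γ:[(p0 ∨ (p0 ∨ (p1 ∨ p0)))=F] Δ:[p0=F, p0=F] refutes=False
  v=01: Γ:[(p0 ∨ (p0 ∨ (p1 ∨ p0)))=T] Δ:[p0=F, p0=F] refutes=True  ← countermodel

Result: NO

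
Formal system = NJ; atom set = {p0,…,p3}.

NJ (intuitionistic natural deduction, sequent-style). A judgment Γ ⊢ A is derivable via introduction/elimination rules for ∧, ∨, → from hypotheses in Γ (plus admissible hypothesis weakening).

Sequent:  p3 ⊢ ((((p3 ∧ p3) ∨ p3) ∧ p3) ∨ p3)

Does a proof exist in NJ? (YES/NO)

Derivation (root first):
[∨I₁] p3 ⊢ ((((p3 ∧ p3) ∨ p3) ∧ p3) ∨ p3)
  [∧I] p3 ⊢ (((p3 ∧ p3) ∨ p3) ∧ p3)
    [∨I₁] p3 ⊢ ((p3 ∧ p3) ∨ p3)
      [∧I] p3 ⊢ (p3 ∧ p3)
        [Ax] p3 ⊢ p3
        [Ax] p3 ⊢ p3
    [→E] p3 ⊢ p3
      [→I]  ⊢ (p3 → p3)
        [Ax] p3 ⊢ p3
      [Ax] p3 ⊢ p3

Result: YES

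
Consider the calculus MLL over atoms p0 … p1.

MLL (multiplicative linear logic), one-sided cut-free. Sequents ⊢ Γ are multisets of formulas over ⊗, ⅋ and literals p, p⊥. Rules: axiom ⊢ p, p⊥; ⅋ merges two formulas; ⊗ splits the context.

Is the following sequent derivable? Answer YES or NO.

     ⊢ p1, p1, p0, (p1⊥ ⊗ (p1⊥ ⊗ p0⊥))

Derivation (root first):
[⊗]  ⊢ p1, p1, p0, (p1⊥ ⊗ (p1⊥ ⊗ p0⊥))
  [Ax]  ⊢ p1, p1⊥
  [⊗]  ⊢ p1, p0, (p1⊥ ⊗ p0⊥)
    [Ax]  ⊢ p1, p1⊥
    [Ax]  ⊢ p0, p0⊥

Result: YES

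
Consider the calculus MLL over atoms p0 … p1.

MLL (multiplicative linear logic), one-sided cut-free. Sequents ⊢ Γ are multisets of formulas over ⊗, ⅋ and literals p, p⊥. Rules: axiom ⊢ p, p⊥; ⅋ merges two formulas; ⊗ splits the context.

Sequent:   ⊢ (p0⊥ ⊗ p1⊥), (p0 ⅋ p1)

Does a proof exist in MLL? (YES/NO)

Derivation (root first):
[⅋]  ⊢ (p0⊥ ⊗ p1⊥), (p0 ⅋ p1)
  [⊗]  ⊢ p0, p1, (p0⊥ ⊗ p1⊥)
    [Ax]  ⊢ p0, p0⊥
    [Ax]  ⊢ p1, p1⊥

Result: YES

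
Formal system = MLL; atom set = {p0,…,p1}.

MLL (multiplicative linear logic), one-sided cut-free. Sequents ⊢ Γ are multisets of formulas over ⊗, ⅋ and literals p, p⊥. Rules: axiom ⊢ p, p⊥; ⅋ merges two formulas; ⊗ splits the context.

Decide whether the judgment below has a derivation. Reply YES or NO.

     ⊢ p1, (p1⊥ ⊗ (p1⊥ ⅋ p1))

Derivation (root first):
[⊗]  ⊢ p1, (p1⊥ ⊗ (p1⊥ ⅋ p1))
  [Ax]  ⊢ p1, p1⊥
  [⅋]  ⊢ (p1⊥ ⅋ p1)
    [Ax]  ⊢ p1, p1⊥

Result: YES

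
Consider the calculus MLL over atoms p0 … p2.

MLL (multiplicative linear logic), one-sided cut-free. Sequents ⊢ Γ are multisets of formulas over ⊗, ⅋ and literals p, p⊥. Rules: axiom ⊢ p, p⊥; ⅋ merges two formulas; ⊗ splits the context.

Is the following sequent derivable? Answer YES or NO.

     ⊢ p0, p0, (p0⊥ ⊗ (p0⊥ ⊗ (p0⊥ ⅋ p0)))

Proof tree:
[⊗]  ⊢ p0, p0, (p0⊥ ⊗ (p0⊥ ⊗ (p0⊥ ⅋ p0)))
  [Ax]  ⊢ p0, p0⊥
  [⊗]  ⊢ p0, (p0⊥ ⊗ (p0⊥ ⅋ p0))
    [Ax]  ⊢ p0, p0⊥
    [⅋]  ⊢ (p0⊥ ⅋ p0)
      [Ax]  ⊢ p0, p0⊥

Result: YES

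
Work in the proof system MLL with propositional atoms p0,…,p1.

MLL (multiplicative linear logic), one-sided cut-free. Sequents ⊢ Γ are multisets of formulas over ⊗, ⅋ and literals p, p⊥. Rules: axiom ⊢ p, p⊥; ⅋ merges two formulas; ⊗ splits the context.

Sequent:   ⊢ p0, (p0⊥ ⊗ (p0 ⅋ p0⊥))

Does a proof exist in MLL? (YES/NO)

Derivation trace:
[⊗]  ⊢ p0, (p0⊥ ⊗ (p0 ⅋ p0⊥))
  [Ax]  ⊢ p0, p0⊥
  [⅋]  ⊢ (p0 ⅋ p0⊥)
    [Ax]  ⊢ p0, p0⊥

Result: YES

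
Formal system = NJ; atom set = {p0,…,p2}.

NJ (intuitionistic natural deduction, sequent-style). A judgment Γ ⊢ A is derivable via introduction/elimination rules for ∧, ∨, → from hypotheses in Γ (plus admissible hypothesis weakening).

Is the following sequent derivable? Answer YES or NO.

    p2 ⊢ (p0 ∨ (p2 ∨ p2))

Proof tree:
[∨I₂] p2 ⊢ (p0 ∨ (p2 ∨ p2))
  [∨I₂] p2 ⊢ (p2 ∨ p2)
    [Ax] p2 ⊢ p2

Result: YES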